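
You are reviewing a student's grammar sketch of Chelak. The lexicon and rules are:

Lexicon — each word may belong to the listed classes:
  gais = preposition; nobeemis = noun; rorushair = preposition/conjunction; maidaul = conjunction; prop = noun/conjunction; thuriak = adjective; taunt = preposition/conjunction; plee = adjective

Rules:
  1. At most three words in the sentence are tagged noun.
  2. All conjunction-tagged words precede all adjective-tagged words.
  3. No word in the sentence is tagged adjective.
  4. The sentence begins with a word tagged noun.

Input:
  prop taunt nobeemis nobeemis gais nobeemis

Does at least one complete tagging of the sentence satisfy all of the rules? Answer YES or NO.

NO

Candidates per position — 1:prop {noun,conjunction}; 2:taunt {preposition,conjunction}; 3:nobeemis {noun}; 4:nobeemis {noun}; 5:gais {preposition}; 6:nobeemis {noun}.
Every candidate sequence violates at least one rule; no consistent tagging exists.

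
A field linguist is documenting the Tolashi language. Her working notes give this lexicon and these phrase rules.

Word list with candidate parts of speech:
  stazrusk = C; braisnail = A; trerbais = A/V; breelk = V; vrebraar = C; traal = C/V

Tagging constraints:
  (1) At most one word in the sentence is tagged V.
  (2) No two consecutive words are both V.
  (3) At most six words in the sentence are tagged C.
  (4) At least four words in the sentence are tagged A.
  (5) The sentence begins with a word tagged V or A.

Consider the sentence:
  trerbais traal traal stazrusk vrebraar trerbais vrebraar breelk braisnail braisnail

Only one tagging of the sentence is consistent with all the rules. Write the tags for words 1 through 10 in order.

A C C C C A C V A A

Candidates per position — 1:trerbais {A,V}; 2:traal {C,V}; 3:traal {C,V}; 4:stazrusk {C}; 5:vrebraar {C}; 6:trerbais {A,V}; 7:vrebraar {C}; 8:breelk {V}; 9:braisnail {A}; 10:braisnail {A}.
Position 1: tagging it V would leave rule 1 unsatisfiable, so it must be A.
Position 2: tagging it V would leave rule 1 unsatisfiable, so it must be C.
Position 3: tagging it V would leave rule 1 unsatisfiable, so it must be C.
Position 6: tagging it V would leave rule 1 unsatisfiable, so it must be A.
The unique satisfying tagging is: A C C C C A C V A A.
Check: rule 1 ok; rule 2 ok; rule 3 ok; rule 4 ok; rule 5 ok.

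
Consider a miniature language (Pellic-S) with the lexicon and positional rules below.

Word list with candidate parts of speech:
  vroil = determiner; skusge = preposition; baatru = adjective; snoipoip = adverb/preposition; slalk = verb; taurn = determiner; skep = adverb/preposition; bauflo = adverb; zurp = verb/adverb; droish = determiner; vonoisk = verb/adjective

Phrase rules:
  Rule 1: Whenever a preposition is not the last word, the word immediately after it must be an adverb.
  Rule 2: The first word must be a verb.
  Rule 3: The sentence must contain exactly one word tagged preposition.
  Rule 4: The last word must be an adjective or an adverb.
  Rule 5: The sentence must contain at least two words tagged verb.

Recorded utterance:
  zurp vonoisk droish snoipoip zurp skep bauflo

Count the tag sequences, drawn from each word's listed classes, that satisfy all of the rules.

Candidates per position — 1:zurp {verb,adverb}; 2:vonoisk {verb,adjective}; 3:droish {determiner}; 4:snoipoip {adverb,preposition}; 5:zurp {verb,adverb}; 6:skep {adverb,preposition}; 7:bauflo {adverb}.
There are 32 candidate sequences in total.
The sequences that satisfy every rule: verb verb determiner adverb verb preposition adverb; verb verb determiner adverb adverb preposition adverb; verb verb determiner preposition adverb adverb adverb; verb adjective determiner adverb verb preposition adverb.
Count = 4.

4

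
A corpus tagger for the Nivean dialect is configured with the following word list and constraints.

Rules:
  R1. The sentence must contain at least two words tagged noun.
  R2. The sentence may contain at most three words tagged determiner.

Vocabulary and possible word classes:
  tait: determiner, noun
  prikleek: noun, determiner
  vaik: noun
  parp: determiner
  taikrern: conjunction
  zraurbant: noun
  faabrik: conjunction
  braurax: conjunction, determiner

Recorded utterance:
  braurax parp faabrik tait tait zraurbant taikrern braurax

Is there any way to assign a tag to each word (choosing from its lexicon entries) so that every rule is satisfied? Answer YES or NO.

Candidates per position — 1:braurax {conjunction,determiner}; 2:parp {determiner}; 3:faabrik {conjunction}; 4:tait {determiner,noun}; 5:tait {determiner,noun}; 6:zraurbant {noun}; 7:taikrern {conjunction}; 8:braurax {conjunction,determiner}.
One satisfying assignment: conjunction determiner conjunction noun noun noun conjunction determiner.
Check: rule 1 satisfied; rule 2 satisfied.

YES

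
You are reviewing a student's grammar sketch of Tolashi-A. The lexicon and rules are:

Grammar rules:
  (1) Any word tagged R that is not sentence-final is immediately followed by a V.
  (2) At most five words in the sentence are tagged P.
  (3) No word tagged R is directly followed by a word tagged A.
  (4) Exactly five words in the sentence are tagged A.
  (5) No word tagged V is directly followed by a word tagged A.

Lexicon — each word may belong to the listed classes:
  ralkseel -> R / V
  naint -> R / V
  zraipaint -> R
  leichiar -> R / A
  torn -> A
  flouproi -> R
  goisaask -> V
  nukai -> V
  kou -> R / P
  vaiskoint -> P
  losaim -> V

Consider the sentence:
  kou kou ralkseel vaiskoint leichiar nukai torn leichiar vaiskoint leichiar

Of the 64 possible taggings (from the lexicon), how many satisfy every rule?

0

Candidates per position — 1:kou {R,P}; 2:kou {R,P}; 3:ralkseel {R,V}; 4:vaiskoint {P}; 5:leichiar {R,A}; 6:nukai {V}; 7:torn {A}; 8:leichiar {R,A}; 9:vaiskoint {P}; 10:leichiar {R,A}.
There are 64 candidate sequences in total.
Rule 4 cannot be satisfied by any choice of tags from the lexicon.
So there is no consistent tagging.
Count = 0.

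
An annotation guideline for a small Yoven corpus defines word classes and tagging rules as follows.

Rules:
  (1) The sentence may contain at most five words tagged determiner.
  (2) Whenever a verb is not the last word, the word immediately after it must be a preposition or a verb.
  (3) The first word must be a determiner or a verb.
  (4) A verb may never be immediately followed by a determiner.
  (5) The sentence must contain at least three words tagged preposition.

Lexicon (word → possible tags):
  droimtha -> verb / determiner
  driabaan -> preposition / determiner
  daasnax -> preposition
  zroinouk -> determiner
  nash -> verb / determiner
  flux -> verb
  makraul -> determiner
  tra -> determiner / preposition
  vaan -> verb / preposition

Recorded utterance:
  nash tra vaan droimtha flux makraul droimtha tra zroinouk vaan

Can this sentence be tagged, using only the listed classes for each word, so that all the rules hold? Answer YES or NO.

NO

Candidates per position — 1:nash {verb,determiner}; 2:tra {determiner,preposition}; 3:vaan {verb,preposition}; 4:droimtha {verb,determiner}; 5:flux {verb}; 6:makraul {determiner}; 7:droimtha {verb,determiner}; 8:tra {determiner,preposition}; 9:zroinouk {determiner}; 10:vaan {verb,preposition}.
Rule 2 cannot be satisfied by any choice of tags from the lexicon.
So there is no consistent tagging.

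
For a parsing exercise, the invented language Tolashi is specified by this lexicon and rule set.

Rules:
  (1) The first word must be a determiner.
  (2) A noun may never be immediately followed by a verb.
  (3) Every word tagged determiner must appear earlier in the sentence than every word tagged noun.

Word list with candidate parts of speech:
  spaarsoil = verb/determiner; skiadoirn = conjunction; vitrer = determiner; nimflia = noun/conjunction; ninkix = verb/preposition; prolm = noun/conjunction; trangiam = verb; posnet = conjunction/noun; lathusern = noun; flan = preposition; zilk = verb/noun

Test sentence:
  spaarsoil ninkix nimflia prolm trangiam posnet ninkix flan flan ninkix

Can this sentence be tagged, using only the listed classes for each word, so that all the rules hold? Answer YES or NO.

Candidates per position — 1:spaarsoil {verb,determiner}; 2:ninkix {verb,preposition}; 3:nimflia {noun,conjunction}; 4:prolm {noun,conjunction}; 5:trangiam {verb}; 6:posnet {conjunction,noun}; 7:ninkix {verb,preposition}; 8:flan {preposition}; 9:flan {preposition}; 10:ninkix {verb,preposition}.
One satisfying assignment: determiner verb conjunction conjunction verb noun preposition preposition preposition preposition.
Checking: rule 1 satisfied; rule 2 satisfied; rule 3 satisfied.

YES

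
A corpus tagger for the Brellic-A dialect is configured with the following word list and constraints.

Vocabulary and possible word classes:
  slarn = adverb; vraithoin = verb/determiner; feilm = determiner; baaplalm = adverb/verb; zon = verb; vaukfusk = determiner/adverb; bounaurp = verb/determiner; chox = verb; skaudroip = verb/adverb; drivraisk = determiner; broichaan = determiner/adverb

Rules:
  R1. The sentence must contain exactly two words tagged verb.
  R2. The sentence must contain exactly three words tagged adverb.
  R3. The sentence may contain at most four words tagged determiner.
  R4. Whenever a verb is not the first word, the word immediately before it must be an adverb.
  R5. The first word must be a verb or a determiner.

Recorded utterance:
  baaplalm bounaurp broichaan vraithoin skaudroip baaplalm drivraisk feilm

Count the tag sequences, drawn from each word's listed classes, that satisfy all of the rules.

Candidates per position — 1:baaplalm {adverb,verb}; 2:bounaurp {verb,determiner}; 3:broichaan {determiner,adverb}; 4:vraithoin {verb,determiner}; 5:skaudroip {verb,adverb}; 6:baaplalm {adverb,verb}; 7:drivraisk {determiner}; 8:feilm {determiner}.
There are 64 candidate sequences in total.
The sequences that satisfy every rule: verb determiner adverb verb adverb adverb determiner determiner.
Count = 1.

1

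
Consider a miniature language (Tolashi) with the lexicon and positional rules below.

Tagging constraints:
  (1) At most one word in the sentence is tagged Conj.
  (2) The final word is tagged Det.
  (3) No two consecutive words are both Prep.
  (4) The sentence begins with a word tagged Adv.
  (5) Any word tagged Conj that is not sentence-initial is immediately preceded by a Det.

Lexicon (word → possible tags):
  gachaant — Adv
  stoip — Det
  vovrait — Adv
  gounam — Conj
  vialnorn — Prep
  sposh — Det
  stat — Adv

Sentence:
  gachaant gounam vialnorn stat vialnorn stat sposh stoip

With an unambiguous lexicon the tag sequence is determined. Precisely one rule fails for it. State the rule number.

5

Fixed tagging: Adv Conj Prep Adv Prep Adv Det Det.
Checking each rule: R1 pass, R2 pass, R3 pass, R4 pass, R5 fail.
Only rule 5 fails.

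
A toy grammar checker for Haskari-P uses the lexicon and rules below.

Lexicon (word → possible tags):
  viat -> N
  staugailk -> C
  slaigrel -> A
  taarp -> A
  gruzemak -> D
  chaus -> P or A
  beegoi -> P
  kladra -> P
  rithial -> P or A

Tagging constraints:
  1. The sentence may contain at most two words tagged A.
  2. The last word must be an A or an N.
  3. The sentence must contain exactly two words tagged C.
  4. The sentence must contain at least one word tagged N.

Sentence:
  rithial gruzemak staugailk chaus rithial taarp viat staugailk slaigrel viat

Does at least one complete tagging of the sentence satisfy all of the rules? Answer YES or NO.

Candidates per position — 1:rithial {P,A}; 2:gruzemak {D}; 3:staugailk {C}; 4:chaus {P,A}; 5:rithial {P,A}; 6:taarp {A}; 7:viat {N}; 8:staugailk {C}; 9:slaigrel {A}; 10:viat {N}.
One satisfying assignment: P D C P P A N C A N.
Checking: rule 1 ok; rule 2 ok; rule 3 ok; rule 4 ok.

YES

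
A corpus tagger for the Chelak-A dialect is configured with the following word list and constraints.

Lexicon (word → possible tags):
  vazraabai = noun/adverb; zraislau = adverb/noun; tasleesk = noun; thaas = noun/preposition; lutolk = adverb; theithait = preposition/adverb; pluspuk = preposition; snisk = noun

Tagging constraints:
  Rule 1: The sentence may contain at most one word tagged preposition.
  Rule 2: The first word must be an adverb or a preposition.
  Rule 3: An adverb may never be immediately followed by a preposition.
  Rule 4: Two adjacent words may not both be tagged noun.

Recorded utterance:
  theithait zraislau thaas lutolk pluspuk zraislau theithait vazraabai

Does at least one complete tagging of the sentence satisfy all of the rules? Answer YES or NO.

NO

Candidates per position — 1:theithait {preposition,adverb}; 2:zraislau {adverb,noun}; 3:thaas {noun,preposition}; 4:lutolk {adverb}; 5:pluspuk {preposition}; 6:zraislau {adverb,noun}; 7:theithait {preposition,adverb}; 8:vazraabai {noun,adverb}.
Rule 3 cannot be satisfied by any choice of tags from the lexicon.
So there is no consistent tagging.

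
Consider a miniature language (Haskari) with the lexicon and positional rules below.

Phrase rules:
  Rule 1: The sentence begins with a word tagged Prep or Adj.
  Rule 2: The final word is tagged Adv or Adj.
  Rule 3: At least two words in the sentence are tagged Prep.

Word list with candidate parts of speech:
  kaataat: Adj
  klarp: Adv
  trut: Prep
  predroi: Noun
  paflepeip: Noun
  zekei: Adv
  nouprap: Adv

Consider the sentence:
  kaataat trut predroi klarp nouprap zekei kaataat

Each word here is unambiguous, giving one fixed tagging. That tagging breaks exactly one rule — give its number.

3

Fixed tagging: Adj Prep Noun Adv Adv Adv Adj.
Rule check: R1 ✓, R2 ✓, R3 ✗.
Only rule 3 fails.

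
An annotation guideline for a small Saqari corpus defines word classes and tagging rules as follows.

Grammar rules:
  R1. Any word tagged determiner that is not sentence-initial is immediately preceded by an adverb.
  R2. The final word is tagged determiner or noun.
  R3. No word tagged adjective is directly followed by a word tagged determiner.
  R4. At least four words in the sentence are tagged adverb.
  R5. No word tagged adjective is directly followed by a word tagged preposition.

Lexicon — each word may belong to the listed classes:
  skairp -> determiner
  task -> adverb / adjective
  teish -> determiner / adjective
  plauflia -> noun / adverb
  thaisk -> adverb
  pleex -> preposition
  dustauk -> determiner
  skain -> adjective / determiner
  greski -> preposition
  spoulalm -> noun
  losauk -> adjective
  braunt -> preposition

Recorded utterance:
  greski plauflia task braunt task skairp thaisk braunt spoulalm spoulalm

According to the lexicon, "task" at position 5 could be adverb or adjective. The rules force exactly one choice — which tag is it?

adverb

Candidates per position — 1:greski {preposition}; 2:plauflia {noun,adverb}; 3:task {adverb,adjective}; 4:braunt {preposition}; 5:task {adverb,adjective}; 6:skairp {determiner}; 7:thaisk {adverb}; 8:braunt {preposition}; 9:spoulalm {noun}; 10:spoulalm {noun}.
Word 2 cannot be noun — rule 4 would then fail for every completion. It is adverb.
Word 3 cannot be adjective — rule 4 would then fail for every completion. It is adverb.
Word 5 cannot be adjective — rule 1 would then fail for every completion. It is adverb.
That leaves exactly one tagging: preposition adverb adverb preposition adverb determiner adverb preposition noun noun.
Verifying each rule — rule 1 ✓; rule 2 ✓; rule 3 ✓; rule 4 ✓; rule 5 ✓.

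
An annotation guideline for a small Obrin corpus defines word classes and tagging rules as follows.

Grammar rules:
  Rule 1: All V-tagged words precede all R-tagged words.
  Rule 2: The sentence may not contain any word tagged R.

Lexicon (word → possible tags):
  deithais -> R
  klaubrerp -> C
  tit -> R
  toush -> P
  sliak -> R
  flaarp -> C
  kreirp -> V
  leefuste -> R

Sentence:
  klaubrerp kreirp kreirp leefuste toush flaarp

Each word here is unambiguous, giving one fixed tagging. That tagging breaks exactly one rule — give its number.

Fixed tagging: C V V R P C.
Rule check: R1 holds, R2 violated.
Only rule 2 fails.

2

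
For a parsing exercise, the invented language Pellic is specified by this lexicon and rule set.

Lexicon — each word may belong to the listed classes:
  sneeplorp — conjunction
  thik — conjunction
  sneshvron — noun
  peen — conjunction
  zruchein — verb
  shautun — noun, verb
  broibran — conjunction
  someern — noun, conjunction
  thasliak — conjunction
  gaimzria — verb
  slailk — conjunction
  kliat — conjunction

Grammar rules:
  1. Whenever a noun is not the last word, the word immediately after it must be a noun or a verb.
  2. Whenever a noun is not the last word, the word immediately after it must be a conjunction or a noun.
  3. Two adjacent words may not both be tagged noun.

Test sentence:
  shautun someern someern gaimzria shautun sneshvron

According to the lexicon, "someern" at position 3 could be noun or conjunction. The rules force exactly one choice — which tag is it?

Candidates per position — 1:shautun {noun,verb}; 2:someern {noun,conjunction}; 3:someern {noun,conjunction}; 4:gaimzria {verb}; 5:shautun {noun,verb}; 6:sneshvron {noun}.
Position 3: noun is ruled out by rule 2; that leaves conjunction.
Position 5: noun is ruled out by rule 3; that leaves verb.
Position 1: noun is ruled out by rule 1; that leaves verb.
Position 2: noun is ruled out by rule 1; that leaves conjunction.
That leaves exactly one tagging: verb conjunction conjunction verb verb noun.
Verifying each rule — rule 1 satisfied; rule 2 satisfied; rule 3 satisfied.

conjunction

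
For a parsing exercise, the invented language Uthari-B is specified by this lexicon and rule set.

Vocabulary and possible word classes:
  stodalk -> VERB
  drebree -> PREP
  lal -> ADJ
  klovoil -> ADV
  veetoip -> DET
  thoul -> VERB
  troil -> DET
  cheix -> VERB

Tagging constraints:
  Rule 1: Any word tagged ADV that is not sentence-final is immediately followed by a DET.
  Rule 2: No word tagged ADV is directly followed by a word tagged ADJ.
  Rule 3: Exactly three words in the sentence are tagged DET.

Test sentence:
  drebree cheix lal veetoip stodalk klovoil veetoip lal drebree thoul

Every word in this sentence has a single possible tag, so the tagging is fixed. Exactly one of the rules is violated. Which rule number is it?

Fixed tagging: PREP VERB ADJ DET VERB ADV DET ADJ PREP VERB.
Checking each rule: R1 ✓, R2 ✓, R3 ✗.
Only rule 3 fails.

3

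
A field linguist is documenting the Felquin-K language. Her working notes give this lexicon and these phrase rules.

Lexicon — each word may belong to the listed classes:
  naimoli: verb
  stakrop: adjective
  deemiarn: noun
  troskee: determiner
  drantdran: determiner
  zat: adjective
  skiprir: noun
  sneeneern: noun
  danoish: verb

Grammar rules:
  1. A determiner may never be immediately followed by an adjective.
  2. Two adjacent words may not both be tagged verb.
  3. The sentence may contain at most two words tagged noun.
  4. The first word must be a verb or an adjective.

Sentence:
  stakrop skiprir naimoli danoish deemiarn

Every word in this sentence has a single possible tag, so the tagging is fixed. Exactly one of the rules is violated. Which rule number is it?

2

Fixed tagging: adjective noun verb verb noun.
Checking each rule: R1 ok, R2 fails, R3 ok, R4 ok.
Only rule 2 fails.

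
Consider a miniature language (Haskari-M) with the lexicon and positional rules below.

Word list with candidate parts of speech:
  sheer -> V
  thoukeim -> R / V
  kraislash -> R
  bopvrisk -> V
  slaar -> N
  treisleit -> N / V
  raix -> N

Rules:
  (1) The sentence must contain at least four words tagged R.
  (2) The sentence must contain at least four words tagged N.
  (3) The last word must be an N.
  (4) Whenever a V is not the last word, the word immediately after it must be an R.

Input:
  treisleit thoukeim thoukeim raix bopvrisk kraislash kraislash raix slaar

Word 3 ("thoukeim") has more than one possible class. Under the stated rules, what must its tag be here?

Candidates per position — 1:treisleit {N,V}; 2:thoukeim {R,V}; 3:thoukeim {R,V}; 4:raix {N}; 5:bopvrisk {V}; 6:kraislash {R}; 7:kraislash {R}; 8:raix {N}; 9:slaar {N}.
Position 1: V is ruled out by rule 2; that leaves N.
Position 2: V is ruled out by rule 1; that leaves R.
Position 3: V is ruled out by rule 1; that leaves R.
So the tagging must be: N R R N V R R N N.
Check: rule 1 satisfied; rule 2 satisfied; rule 3 satisfied; rule 4 satisfied.

R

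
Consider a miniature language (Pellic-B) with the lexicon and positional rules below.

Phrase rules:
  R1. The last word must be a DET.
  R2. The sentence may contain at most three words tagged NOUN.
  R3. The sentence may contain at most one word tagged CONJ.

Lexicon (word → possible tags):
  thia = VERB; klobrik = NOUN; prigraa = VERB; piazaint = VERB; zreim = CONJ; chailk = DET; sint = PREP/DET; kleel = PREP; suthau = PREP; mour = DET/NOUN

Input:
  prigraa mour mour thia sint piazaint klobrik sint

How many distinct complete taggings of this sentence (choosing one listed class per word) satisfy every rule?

Candidates per position — 1:prigraa {VERB}; 2:mour {DET,NOUN}; 3:mour {DET,NOUN}; 4:thia {VERB}; 5:sint {PREP,DET}; 6:piazaint {VERB}; 7:klobrik {NOUN}; 8:sint {PREP,DET}.
There are 16 candidate sequences in total.
Checking each against the rules leaves 8 sequences.
Count = 8.

8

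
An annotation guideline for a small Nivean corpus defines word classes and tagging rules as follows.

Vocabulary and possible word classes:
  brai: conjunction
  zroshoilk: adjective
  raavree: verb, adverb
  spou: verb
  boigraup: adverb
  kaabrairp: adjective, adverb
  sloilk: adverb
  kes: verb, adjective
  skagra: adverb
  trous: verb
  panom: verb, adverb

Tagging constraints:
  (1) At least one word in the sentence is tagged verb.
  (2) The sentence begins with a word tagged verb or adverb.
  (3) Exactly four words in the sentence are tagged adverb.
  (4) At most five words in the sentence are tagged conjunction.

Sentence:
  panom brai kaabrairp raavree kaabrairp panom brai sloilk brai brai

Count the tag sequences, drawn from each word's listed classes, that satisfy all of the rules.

Candidates per position — 1:panom {verb,adverb}; 2:brai {conjunction}; 3:kaabrairp {adjective,adverb}; 4:raavree {verb,adverb}; 5:kaabrairp {adjective,adverb}; 6:panom {verb,adverb}; 7:brai {conjunction}; 8:sloilk {adverb}; 9:brai {conjunction}; 10:brai {conjunction}.
There are 32 candidate sequences in total.
Checking each against the rules leaves 9 sequences.
Count = 9.

9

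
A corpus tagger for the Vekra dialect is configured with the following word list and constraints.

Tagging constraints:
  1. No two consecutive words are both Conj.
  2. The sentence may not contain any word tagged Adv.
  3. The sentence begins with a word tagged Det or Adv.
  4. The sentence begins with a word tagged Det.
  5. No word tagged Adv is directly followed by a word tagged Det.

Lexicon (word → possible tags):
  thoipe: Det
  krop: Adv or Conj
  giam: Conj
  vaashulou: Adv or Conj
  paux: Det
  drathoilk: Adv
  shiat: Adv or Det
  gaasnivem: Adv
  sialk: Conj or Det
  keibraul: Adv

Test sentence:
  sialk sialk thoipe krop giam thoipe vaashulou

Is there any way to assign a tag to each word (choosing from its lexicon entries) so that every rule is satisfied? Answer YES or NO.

Candidates per position — 1:sialk {Conj,Det}; 2:sialk {Conj,Det}; 3:thoipe {Det}; 4:krop {Adv,Conj}; 5:giam {Conj}; 6:thoipe {Det}; 7:vaashulou {Adv,Conj}.
Every candidate sequence violates at least one rule; no consistent tagging exists.

NO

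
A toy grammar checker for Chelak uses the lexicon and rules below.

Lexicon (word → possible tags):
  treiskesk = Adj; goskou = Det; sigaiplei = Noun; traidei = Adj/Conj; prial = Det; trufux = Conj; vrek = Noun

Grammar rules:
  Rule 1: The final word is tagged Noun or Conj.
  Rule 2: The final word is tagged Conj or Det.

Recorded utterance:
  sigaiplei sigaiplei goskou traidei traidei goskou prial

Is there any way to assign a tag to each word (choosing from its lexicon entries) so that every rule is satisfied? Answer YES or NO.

NO

Candidates per position — 1:sigaiplei {Noun}; 2:sigaiplei {Noun}; 3:goskou {Det}; 4:traidei {Adj,Conj}; 5:traidei {Adj,Conj}; 6:goskou {Det}; 7:prial {Det}.
Rule 1 cannot be satisfied by any choice of tags from the lexicon.
So there is no consistent tagging.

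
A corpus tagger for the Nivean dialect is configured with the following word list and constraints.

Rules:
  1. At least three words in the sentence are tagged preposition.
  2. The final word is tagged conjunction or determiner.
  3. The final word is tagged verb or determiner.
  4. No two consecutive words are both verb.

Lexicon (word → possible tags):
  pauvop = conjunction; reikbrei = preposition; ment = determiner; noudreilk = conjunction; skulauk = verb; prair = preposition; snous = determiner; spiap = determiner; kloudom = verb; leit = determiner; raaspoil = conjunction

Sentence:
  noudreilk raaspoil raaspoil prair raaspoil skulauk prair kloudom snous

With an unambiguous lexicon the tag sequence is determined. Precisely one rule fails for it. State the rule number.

Fixed tagging: conjunction conjunction conjunction preposition conjunction verb preposition verb determiner.
Applying the rules: R1 fails, R2 ok, R3 ok, R4 ok.
Only rule 1 fails.

1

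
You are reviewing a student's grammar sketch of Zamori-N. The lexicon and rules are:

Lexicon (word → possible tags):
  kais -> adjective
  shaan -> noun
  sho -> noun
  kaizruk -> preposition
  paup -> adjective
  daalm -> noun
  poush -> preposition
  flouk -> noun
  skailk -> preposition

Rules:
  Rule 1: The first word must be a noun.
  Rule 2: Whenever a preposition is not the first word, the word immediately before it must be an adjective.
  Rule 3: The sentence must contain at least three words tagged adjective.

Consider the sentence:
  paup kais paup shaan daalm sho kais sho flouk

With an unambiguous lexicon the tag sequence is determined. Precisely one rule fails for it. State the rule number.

1

Fixed tagging: adjective adjective adjective noun noun noun adjective noun noun.
Checking each rule: R1 violated, R2 holds, R3 holds.
Only rule 1 fails.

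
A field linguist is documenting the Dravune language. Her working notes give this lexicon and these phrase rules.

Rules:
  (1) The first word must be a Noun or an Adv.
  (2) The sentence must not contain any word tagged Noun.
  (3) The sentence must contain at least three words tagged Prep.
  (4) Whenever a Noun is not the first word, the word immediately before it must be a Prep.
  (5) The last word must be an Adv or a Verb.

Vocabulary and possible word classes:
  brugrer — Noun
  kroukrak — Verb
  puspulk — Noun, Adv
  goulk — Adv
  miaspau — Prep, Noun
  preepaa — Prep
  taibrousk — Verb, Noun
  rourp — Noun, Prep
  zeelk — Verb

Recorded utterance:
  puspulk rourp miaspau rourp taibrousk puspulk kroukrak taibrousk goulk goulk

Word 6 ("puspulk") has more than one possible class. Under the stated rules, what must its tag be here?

Candidates per position — 1:puspulk {Noun,Adv}; 2:rourp {Noun,Prep}; 3:miaspau {Prep,Noun}; 4:rourp {Noun,Prep}; 5:taibrousk {Verb,Noun}; 6:puspulk {Noun,Adv}; 7:kroukrak {Verb}; 8:taibrousk {Verb,Noun}; 9:goulk {Adv}; 10:goulk {Adv}.
If word 1 were Noun, no tagging could satisfy rule 2; so word 1 is Adv.
If word 2 were Noun, no tagging could satisfy rule 2; so word 2 is Prep.
If word 3 were Noun, no tagging could satisfy rule 2; so word 3 is Prep.
If word 4 were Noun, no tagging could satisfy rule 2; so word 4 is Prep.
If word 5 were Noun, no tagging could satisfy rule 2; so word 5 is Verb.
If word 6 were Noun, no tagging could satisfy rule 2; so word 6 is Adv.
If word 8 were Noun, no tagging could satisfy rule 2; so word 8 is Verb.
The only consistent sequence is: Adv Prep Prep Prep Verb Adv Verb Verb Adv Adv.
Check: rule 1 ✓; rule 2 ✓; rule 3 ✓; rule 4 ✓; rule 5 ✓.

Adv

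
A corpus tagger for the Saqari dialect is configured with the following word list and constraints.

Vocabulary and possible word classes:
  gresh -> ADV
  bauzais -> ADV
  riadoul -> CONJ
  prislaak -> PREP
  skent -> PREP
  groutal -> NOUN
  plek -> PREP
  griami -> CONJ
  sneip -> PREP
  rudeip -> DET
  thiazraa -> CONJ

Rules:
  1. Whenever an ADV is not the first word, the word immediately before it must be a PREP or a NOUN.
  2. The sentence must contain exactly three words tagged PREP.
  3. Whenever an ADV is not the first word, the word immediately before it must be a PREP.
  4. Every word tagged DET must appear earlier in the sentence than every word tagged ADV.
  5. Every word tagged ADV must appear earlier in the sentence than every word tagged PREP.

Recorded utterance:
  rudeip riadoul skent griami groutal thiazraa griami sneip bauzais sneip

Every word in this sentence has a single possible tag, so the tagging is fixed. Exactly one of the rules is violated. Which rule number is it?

5

Fixed tagging: DET CONJ PREP CONJ NOUN CONJ CONJ PREP ADV PREP.
Applying the rules: R1 ok, R2 ok, R3 ok, R4 ok, R5 fails.
Only rule 5 fails.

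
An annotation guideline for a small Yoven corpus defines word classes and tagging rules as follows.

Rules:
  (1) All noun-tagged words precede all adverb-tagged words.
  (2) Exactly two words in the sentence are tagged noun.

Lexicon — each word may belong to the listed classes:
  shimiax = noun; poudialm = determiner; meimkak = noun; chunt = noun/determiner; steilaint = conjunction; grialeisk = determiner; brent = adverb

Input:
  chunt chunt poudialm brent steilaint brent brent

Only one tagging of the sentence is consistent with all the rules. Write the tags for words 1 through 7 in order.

noun noun determiner adverb conjunction adverb adverb

Candidates per position — 1:chunt {noun,determiner}; 2:chunt {noun,determiner}; 3:poudialm {determiner}; 4:brent {adverb}; 5:steilaint {conjunction}; 6:brent {adverb}; 7:brent {adverb}.
Position 1: determiner is ruled out by rule 2; that leaves noun.
Position 2: determiner is ruled out by rule 2; that leaves noun.
So the tagging must be: noun noun determiner adverb conjunction adverb adverb.
Check: rule 1 ✓; rule 2 ✓.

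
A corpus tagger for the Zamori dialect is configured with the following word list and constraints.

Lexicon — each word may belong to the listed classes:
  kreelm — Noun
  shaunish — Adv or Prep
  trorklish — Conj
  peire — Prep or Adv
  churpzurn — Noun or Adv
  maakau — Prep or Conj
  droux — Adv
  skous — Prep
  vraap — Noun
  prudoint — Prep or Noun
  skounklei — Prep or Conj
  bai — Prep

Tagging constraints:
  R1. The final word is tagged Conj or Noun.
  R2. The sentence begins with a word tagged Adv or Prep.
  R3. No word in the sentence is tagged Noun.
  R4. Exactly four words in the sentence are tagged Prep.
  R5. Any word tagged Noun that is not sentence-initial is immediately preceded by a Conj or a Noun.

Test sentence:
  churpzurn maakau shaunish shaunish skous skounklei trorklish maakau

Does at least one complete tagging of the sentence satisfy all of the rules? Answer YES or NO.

YES

Candidates per position — 1:churpzurn {Noun,Adv}; 2:maakau {Prep,Conj}; 3:shaunish {Adv,Prep}; 4:shaunish {Adv,Prep}; 5:skous {Prep}; 6:skounklei {Prep,Conj}; 7:trorklish {Conj}; 8:maakau {Prep,Conj}.
One satisfying assignment: Adv Prep Prep Prep Prep Conj Conj Conj.
Verifying each rule — rule 1 holds; rule 2 holds; rule 3 holds; rule 4 holds; rule 5 holds.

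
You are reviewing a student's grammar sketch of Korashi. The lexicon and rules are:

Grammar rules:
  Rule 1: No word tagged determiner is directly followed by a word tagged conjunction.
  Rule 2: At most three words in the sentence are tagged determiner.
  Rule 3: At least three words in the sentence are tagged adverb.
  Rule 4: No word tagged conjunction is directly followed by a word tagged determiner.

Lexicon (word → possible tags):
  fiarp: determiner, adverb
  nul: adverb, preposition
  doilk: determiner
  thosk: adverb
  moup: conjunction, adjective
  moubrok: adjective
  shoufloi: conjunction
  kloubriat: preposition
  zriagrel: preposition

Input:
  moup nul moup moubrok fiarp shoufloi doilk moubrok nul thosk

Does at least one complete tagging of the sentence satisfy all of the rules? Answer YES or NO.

NO

Candidates per position — 1:moup {conjunction,adjective}; 2:nul {adverb,preposition}; 3:moup {conjunction,adjective}; 4:moubrok {adjective}; 5:fiarp {determiner,adverb}; 6:shoufloi {conjunction}; 7:doilk {determiner}; 8:moubrok {adjective}; 9:nul {adverb,preposition}; 10:thosk {adverb}.
Rule 4 cannot be satisfied by any choice of tags from the lexicon.
So there is no consistent tagging.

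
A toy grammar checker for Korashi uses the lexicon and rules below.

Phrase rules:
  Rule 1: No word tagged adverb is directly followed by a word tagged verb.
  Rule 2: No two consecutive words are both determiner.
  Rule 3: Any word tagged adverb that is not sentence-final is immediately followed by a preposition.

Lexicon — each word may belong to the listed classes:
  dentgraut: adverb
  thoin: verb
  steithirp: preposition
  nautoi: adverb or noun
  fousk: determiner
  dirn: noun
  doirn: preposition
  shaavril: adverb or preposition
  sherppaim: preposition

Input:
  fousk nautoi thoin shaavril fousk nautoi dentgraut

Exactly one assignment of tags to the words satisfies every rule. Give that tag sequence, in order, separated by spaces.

Candidates per position — 1:fousk {determiner}; 2:nautoi {adverb,noun}; 3:thoin {verb}; 4:shaavril {adverb,preposition}; 5:fousk {determiner}; 6:nautoi {adverb,noun}; 7:dentgraut {adverb}.
Word 2 cannot be adverb — rule 1 would then fail for every completion. It is noun.
Word 4 cannot be adverb — rule 3 would then fail for every completion. It is preposition.
Word 6 cannot be adverb — rule 3 would then fail for every completion. It is noun.
So the tagging must be: determiner noun verb preposition determiner noun adverb.
Check: rule 1 ✓; rule 2 ✓; rule 3 ✓.

determiner noun verb preposition determiner noun adverb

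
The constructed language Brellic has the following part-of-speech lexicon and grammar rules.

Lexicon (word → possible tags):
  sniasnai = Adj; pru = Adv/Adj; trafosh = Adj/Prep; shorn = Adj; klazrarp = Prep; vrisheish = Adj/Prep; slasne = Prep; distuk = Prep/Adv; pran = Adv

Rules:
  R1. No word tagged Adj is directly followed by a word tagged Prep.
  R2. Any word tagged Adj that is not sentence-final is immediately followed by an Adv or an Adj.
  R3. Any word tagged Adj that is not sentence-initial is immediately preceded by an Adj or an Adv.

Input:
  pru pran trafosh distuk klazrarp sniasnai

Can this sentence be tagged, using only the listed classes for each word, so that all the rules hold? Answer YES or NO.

NO

Candidates per position — 1:pru {Adv,Adj}; 2:pran {Adv}; 3:trafosh {Adj,Prep}; 4:distuk {Prep,Adv}; 5:klazrarp {Prep}; 6:sniasnai {Adj}.
Rule 3 cannot be satisfied by any choice of tags from the lexicon.
So there is no consistent tagging.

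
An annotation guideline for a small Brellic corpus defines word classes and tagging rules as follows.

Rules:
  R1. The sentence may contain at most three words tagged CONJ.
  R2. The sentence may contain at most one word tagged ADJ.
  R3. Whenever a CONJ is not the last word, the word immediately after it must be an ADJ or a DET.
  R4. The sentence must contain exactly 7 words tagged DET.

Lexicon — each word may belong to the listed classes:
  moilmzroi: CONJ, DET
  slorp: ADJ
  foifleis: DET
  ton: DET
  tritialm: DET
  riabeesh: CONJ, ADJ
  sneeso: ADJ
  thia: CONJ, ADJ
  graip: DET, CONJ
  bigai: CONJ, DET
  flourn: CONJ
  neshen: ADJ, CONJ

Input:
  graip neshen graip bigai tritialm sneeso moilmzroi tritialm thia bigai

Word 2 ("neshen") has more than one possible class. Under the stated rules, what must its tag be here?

CONJ

Candidates per position — 1:graip {DET,CONJ}; 2:neshen {ADJ,CONJ}; 3:graip {DET,CONJ}; 4:bigai {CONJ,DET}; 5:tritialm {DET}; 6:sneeso {ADJ}; 7:moilmzroi {CONJ,DET}; 8:tritialm {DET}; 9:thia {CONJ,ADJ}; 10:bigai {CONJ,DET}.
Position 1: tagging it CONJ would leave rule 4 unsatisfiable, so it must be DET.
Position 2: tagging it ADJ would leave rule 2 unsatisfiable, so it must be CONJ.
Position 3: tagging it CONJ would leave rule 3 unsatisfiable, so it must be DET.
Position 4: tagging it CONJ would leave rule 4 unsatisfiable, so it must be DET.
Position 7: tagging it CONJ would leave rule 4 unsatisfiable, so it must be DET.
Position 9: tagging it ADJ would leave rule 2 unsatisfiable, so it must be CONJ.
Position 10: tagging it CONJ would leave rule 3 unsatisfiable, so it must be DET.
The unique satisfying tagging is: DET CONJ DET DET DET ADJ DET DET CONJ DET.
Verifying each rule — rule 1 ✓; rule 2 ✓; rule 3 ✓; rule 4 ✓.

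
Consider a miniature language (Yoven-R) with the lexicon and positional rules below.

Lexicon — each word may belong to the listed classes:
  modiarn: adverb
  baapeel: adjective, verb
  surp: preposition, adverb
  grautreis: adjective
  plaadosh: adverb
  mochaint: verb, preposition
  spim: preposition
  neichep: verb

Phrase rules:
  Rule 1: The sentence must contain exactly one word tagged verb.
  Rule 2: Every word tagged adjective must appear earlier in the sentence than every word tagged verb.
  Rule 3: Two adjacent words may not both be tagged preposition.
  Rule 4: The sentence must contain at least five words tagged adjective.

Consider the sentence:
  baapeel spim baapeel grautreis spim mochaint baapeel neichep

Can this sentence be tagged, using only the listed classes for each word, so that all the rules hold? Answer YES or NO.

Candidates per position — 1:baapeel {adjective,verb}; 2:spim {preposition}; 3:baapeel {adjective,verb}; 4:grautreis {adjective}; 5:spim {preposition}; 6:mochaint {verb,preposition}; 7:baapeel {adjective,verb}; 8:neichep {verb}.
Rule 4 cannot be satisfied by any choice of tags from the lexicon.
So there is no consistent tagging.

NO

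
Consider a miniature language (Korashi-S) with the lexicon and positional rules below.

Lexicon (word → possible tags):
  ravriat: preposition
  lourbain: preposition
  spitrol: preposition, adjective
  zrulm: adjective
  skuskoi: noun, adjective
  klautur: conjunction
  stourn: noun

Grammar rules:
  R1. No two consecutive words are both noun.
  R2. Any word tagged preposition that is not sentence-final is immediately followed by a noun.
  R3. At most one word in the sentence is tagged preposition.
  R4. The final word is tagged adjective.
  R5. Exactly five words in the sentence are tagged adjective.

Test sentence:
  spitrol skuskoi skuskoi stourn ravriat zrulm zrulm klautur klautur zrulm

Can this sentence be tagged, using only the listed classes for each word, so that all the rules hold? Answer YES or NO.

NO

Candidates per position — 1:spitrol {preposition,adjective}; 2:skuskoi {noun,adjective}; 3:skuskoi {noun,adjective}; 4:stourn {noun}; 5:ravriat {preposition}; 6:zrulm {adjective}; 7:zrulm {adjective}; 8:klautur {conjunction}; 9:klautur {conjunction}; 10:zrulm {adjective}.
Rule 2 cannot be satisfied by any choice of tags from the lexicon.
So there is no consistent tagging.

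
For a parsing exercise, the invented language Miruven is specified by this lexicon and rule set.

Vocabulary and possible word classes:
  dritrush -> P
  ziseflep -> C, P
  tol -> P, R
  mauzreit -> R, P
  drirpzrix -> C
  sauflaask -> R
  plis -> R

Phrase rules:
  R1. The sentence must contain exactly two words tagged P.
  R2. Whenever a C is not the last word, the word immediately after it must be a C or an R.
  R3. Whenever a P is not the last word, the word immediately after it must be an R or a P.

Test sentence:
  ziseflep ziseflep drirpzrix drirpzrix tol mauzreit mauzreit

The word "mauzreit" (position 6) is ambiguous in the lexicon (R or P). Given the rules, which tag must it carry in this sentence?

P

Candidates per position — 1:ziseflep {C,P}; 2:ziseflep {C,P}; 3:drirpzrix {C}; 4:drirpzrix {C}; 5:tol {P,R}; 6:mauzreit {R,P}; 7:mauzreit {R,P}.
Position 1: P is ruled out by rule 3; that leaves C.
Position 2: P is ruled out by rule 2; that leaves C.
Position 5: P is ruled out by rule 2; that leaves R.
Position 6: R is ruled out by rule 1; that leaves P.
Position 7: R is ruled out by rule 1; that leaves P.
That leaves exactly one tagging: C C C C R P P.
Rule-by-rule: rule 1 satisfied; rule 2 satisfied; rule 3 satisfied.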